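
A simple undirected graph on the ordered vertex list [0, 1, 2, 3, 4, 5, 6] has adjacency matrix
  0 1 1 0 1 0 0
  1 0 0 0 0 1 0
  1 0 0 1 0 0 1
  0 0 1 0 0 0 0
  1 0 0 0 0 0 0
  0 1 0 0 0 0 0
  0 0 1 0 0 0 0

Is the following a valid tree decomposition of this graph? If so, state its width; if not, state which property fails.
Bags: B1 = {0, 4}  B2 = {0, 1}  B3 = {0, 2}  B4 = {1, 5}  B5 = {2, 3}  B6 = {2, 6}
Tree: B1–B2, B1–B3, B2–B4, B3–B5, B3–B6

Yes; width 1.

Vertex coverage: the bags together contain {0, 1, 2, 3, 4, 5, 6}, the full vertex set. Edge coverage: each edge of G has both endpoints in at least one bag. Running intersection: for every vertex, the bags containing it form a connected subtree. All three properties hold, so this is a valid tree decomposition of width max|bag| − 1 = 1, and hence tw(G) ≤ 1.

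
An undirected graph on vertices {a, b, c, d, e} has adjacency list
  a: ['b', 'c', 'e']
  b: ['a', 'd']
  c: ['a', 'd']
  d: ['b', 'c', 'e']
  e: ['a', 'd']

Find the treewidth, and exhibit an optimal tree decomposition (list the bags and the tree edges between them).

Every bag has size at most 3, so the width is 3 − 1 = 2 and tw(G) ≤ 2. Since c–d–b–a–c is a cycle in G, G is not acyclic. Forests are exactly the graphs of treewidth ≤ 1, so tw(G) ≥ 2. Hence tw(G) = 2 exactly.

Treewidth 2.
Bags: B1 = {a, c, d}  B2 = {a, b, d}  B3 = {a, d, e}
Tree: B1–B2, B2–B3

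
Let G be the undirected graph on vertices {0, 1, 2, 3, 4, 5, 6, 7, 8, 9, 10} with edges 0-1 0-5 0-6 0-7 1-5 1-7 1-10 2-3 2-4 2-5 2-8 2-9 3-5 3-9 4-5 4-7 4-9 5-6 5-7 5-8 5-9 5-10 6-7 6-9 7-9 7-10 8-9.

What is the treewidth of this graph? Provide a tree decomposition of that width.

Every bag has size at most 4, so the width is 4 − 1 = 3 and tw(G) ≤ 3. Conversely, {2, 5, 8, 9} is a clique of size 4, and the vertices of any clique must share a bag in every tree decomposition; so some bag has ≥ 4 vertices and tw(G) ≥ 3. Hence tw(G) = 3 exactly.

Treewidth 3.
One optimal decomposition is:
Bags: B1 = {0, 1, 5, 7}  B2 = {0, 5, 6, 7}  B3 = {5, 6, 7, 9}  B4 = {4, 5, 7, 9}  B5 = {2, 4, 5, 9}  B6 = {2, 5, 8, 9}  B7 = {2, 3, 5, 9}  B8 = {1, 5, 7, 10}
Tree: B1–B2, B2–B3, B3–B4, B4–B5, B5–B6, B6–B7, B1–B8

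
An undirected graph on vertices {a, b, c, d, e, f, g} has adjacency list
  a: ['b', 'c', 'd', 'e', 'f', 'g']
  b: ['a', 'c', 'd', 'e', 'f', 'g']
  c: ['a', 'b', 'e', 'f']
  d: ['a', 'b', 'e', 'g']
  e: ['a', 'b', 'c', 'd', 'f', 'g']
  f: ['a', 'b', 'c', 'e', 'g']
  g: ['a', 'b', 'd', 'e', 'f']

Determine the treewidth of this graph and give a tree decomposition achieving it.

Treewidth 4.
One optimal decomposition is:
Bags: B1 = {a, b, e, f, g}  B2 = {a, b, c, e, f}  B3 = {a, b, d, e, g}
Tree: B1–B2, B1–B3

The largest bag has 5 vertices, giving width 4; this decomposition certifies tw(G) ≤ 4. On the other hand G contains the 5-clique {a, b, d, e, g}. A clique must lie in a single bag of any decomposition, so no decomposition can have width below 4. Combining the bounds, tw(G) = 4.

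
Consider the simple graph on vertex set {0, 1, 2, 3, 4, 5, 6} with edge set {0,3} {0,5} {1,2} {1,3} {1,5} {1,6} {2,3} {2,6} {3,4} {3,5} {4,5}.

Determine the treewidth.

2

A width-2 tree decomposition is:
Bags: B1 = {0, 3, 5}  B2 = {1, 3, 5}  B3 = {1, 2, 3}  B4 = {1, 2, 6}  B5 = {3, 4, 5}
Tree: B1–B2, B2–B3, B3–B4, B1–B5
Each bag holds 3 vertices, so the decomposition has width 2, which upper-bounds the treewidth. For the lower bound, the 3 vertices {1, 2, 3} are pairwise adjacent, and any tree decomposition puts a clique entirely inside one bag — forcing width ≥ 2. Hence tw(G) = 2 exactly.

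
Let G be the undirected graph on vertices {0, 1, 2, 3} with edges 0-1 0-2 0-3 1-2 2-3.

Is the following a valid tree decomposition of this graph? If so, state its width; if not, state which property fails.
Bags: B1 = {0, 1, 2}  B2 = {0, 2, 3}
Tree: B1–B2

Yes; width 2.

Every vertex of G appears in some bag (union = {0, 1, 2, 3}); every edge is covered by a bag; and for each vertex v the set of bags containing v is connected in the bag tree. The decomposition is therefore valid. The largest bag has 3 vertices, so the width is 2.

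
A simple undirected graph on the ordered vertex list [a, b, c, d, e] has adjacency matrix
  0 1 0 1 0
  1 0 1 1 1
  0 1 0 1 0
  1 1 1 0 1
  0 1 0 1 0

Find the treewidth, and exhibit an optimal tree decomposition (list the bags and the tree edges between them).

Treewidth 2.
One optimal decomposition is:
Bags: B1 = {b, d, e}  B2 = {b, c, d}  B3 = {a, b, d}
Tree: B1–B2, B2–B3

The largest bag has 3 vertices, giving width 2; this decomposition certifies tw(G) ≤ 2. On the other hand G contains the 3-clique {b, d, e}. A clique must lie in a single bag of any decomposition, so no decomposition can have width below 2. Hence tw(G) = 2 exactly.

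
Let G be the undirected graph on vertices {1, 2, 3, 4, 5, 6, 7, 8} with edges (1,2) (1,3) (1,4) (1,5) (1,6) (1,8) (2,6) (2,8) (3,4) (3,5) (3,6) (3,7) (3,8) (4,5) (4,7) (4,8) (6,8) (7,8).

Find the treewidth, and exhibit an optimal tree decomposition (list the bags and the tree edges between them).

Treewidth 3.
One such decomposition:
Bags: B1 = {1, 3, 6, 8}  B2 = {1, 2, 6, 8}  B3 = {1, 3, 4, 8}  B4 = {3, 4, 7, 8}  B5 = {1, 3, 4, 5}
Tree: B1–B2, B1–B3, B3–B4, B3–B5

Each bag holds 4 vertices, so the decomposition has width 3, which upper-bounds the treewidth. On the other hand G contains the 4-clique {1, 2, 6, 8}. A clique must lie in a single bag of any decomposition, so no decomposition can have width below 3. Combining the bounds, tw(G) = 3.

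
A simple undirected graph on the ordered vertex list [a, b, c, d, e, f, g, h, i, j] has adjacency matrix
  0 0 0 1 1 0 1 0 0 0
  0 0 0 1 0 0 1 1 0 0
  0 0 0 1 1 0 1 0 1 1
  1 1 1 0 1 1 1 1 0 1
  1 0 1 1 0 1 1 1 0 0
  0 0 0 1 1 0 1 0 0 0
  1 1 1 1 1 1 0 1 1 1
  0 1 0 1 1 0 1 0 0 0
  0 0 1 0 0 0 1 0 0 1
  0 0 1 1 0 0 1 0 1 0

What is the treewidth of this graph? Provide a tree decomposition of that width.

Treewidth 3.
One such decomposition:
Bags: B1 = {c, d, e, g}  B2 = {a, d, e, g}  B3 = {c, d, g, j}  B4 = {c, g, i, j}  B5 = {d, e, f, g}  B6 = {d, e, g, h}  B7 = {b, d, g, h}
Tree: B1–B2, B1–B3, B3–B4, B2–B5, B2–B6, B6–B7

Each bag holds 4 vertices, so the decomposition has width 3, which upper-bounds the treewidth. On the other hand G contains the 4-clique {c, d, g, j}. A clique must lie in a single bag of any decomposition, so no decomposition can have width below 3. Therefore the treewidth is 3.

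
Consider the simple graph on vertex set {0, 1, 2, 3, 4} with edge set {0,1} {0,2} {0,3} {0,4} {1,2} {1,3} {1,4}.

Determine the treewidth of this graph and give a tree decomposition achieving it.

Every bag has size at most 3, so the width is 3 − 1 = 2 and tw(G) ≤ 2. On the other hand G contains the 3-clique {0, 1, 2}. A clique must lie in a single bag of any decomposition, so no decomposition can have width below 2. The upper and lower bounds meet at 2, so that is the treewidth.

Treewidth 2.
One optimal decomposition is:
Bags: B1 = {0, 1, 4}  B2 = {0, 1, 3}  B3 = {0, 1, 2}
Tree: B1–B2, B1–B3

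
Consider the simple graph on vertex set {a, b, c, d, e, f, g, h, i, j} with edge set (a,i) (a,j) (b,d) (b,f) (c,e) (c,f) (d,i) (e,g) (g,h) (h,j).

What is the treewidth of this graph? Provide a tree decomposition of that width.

Each bag holds 3 vertices, so the decomposition has width 2, which upper-bounds the treewidth. The edges j–a–i–d–b–f–c–e–g–h–j form a cycle, so G is not a tree and its treewidth is at least 2. The upper and lower bounds meet at 2, so that is the treewidth.

Treewidth 2.
One such decomposition:
Bags: B1 = {a, i, j}  B2 = {d, i, j}  B3 = {b, d, j}  B4 = {b, f, j}  B5 = {c, f, j}  B6 = {c, e, j}  B7 = {e, g, j}  B8 = {g, h, j}
Tree: B1–B2, B2–B3, B3–B4, B4–B5, B5–B6, B6–B7, B7–B8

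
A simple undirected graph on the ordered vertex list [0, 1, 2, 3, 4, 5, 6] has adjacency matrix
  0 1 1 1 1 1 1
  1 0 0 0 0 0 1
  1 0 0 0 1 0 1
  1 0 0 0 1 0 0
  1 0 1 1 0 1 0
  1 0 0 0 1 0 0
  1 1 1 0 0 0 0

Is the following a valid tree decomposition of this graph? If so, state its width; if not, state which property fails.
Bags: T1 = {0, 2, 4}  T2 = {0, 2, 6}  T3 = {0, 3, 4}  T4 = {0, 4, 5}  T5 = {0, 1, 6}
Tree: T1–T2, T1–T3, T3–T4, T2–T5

Checking the three conditions: (i) the bags cover all of {0, 1, 2, 3, 4, 5, 6}; (ii) for each edge, some bag contains both endpoints; (iii) the bags containing any fixed vertex form a subtree. All hold, so the decomposition is valid with width 3 − 1 = 2.

Yes; width 2.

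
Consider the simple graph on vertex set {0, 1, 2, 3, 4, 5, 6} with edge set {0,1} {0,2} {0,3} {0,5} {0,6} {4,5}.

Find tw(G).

A width-1 tree decomposition is:
Bags: B1 = {0, 3}  B2 = {0, 6}  B3 = {0, 5}  B4 = {4, 5}  B5 = {0, 1}  B6 = {0, 2}
Tree: B1–B2, B2–B3, B3–B4, B3–B5, B5–B6
Each bag holds 2 vertices, so the decomposition has width 1, which upper-bounds the treewidth. G has an edge, so its treewidth is at least 1. Therefore the treewidth is 1.

1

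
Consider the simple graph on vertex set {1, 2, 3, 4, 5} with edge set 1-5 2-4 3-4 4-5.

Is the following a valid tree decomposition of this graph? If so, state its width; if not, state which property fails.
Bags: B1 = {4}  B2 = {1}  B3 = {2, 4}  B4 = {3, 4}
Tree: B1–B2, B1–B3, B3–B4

No — vertex 5 appears in no bag.

A tree decomposition must satisfy three properties: every vertex lies in some bag; for every edge, both endpoints lie together in some bag; and for every vertex, the bags containing it form a connected subtree. Here vertex 5 appears in no bag, so the decomposition is invalid.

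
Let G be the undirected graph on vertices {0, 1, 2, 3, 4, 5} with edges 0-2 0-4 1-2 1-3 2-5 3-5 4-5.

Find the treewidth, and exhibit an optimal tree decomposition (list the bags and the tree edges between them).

Treewidth 2.
Bags: B1 = {1, 3, 5}  B2 = {1, 2, 5}  B3 = {2, 4, 5}  B4 = {0, 2, 4}
Tree: B1–B2, B2–B3, B3–B4

Every bag has size at most 3, so the width is 3 − 1 = 2 and tw(G) ≤ 2. The edges 3–1–2–5–3 form a cycle, so G is not a tree and its treewidth is at least 2. Combining the bounds, tw(G) = 2.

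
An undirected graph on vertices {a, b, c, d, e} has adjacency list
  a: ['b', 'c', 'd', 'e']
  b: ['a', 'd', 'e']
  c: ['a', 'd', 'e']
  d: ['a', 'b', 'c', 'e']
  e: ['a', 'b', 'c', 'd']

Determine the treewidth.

A width-3 tree decomposition is:
Bags: B1 = {a, c, d, e}  B2 = {a, b, d, e}
Tree: B1–B2
Each bag holds 4 vertices, so the decomposition has width 3, which upper-bounds the treewidth. Conversely, {a, c, d, e} is a clique of size 4, and the vertices of any clique must share a bag in every tree decomposition; so some bag has ≥ 4 vertices and tw(G) ≥ 3. Hence tw(G) = 3 exactly.

3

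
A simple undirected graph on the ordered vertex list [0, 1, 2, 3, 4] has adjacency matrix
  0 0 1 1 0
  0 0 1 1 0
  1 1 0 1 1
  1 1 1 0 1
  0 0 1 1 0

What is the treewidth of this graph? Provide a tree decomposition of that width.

Treewidth 2.
One such decomposition:
Bags: B1 = {2, 3, 4}  B2 = {0, 2, 3}  B3 = {1, 2, 3}
Tree: B1–B2, B2–B3

The largest bag has 3 vertices, giving width 2; this decomposition certifies tw(G) ≤ 2. Conversely, {0, 2, 3} is a clique of size 3, and the vertices of any clique must share a bag in every tree decomposition; so some bag has ≥ 3 vertices and tw(G) ≥ 2. The upper and lower bounds meet at 2, so that is the treewidth.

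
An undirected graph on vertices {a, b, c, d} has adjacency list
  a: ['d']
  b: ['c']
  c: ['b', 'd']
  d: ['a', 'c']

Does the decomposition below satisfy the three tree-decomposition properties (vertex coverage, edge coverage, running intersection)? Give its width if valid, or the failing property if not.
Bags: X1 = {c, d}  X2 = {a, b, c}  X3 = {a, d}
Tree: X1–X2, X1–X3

A tree decomposition must satisfy three properties: every vertex lies in some bag; for every edge, both endpoints lie together in some bag; and for every vertex, the bags containing it form a connected subtree. Here bags containing vertex a are not connected in the tree, so the decomposition is invalid.

No — bags containing vertex a are not connected in the tree.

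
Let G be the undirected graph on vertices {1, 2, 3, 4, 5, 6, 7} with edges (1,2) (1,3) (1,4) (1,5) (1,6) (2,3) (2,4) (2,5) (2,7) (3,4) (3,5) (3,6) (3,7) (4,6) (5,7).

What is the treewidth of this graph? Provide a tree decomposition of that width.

Treewidth 3.
Bags: B1 = {1, 2, 3, 4}  B2 = {1, 2, 3, 5}  B3 = {1, 3, 4, 6}  B4 = {2, 3, 5, 7}
Tree: B1–B2, B1–B3, B2–B4

Every bag has size at most 4, so the width is 4 − 1 = 3 and tw(G) ≤ 3. Conversely, {1, 2, 3, 4} is a clique of size 4, and the vertices of any clique must share a bag in every tree decomposition; so some bag has ≥ 4 vertices and tw(G) ≥ 3. Therefore the treewidth is 3.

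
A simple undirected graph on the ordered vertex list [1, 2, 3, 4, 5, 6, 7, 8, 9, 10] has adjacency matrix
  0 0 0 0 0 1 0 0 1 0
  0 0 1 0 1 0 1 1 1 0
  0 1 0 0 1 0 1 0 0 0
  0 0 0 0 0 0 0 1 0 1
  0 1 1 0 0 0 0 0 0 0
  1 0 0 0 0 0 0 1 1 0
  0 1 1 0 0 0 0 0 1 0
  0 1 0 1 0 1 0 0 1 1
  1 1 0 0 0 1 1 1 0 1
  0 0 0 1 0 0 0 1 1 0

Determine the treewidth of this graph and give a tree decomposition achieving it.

Every bag has size at most 3, so the width is 3 − 1 = 2 and tw(G) ≤ 2. For the lower bound, the 3 vertices {2, 8, 9} are pairwise adjacent, and any tree decomposition puts a clique entirely inside one bag — forcing width ≥ 2. The upper and lower bounds meet at 2, so that is the treewidth.

Treewidth 2.
Bags: B1 = {2, 8, 9}  B2 = {2, 7, 9}  B3 = {8, 9, 10}  B4 = {4, 8, 10}  B5 = {2, 3, 7}  B6 = {6, 8, 9}  B7 = {2, 3, 5}  B8 = {1, 6, 9}
Tree: B1–B2, B1–B3, B3–B4, B2–B5, B1–B6, B5–B7, B6–B8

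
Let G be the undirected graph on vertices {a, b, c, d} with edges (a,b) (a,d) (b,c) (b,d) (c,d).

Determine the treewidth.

A width-2 tree decomposition is:
Bags: B1 = {a, b, d}  B2 = {b, c, d}
Tree: B1–B2
Each bag holds 3 vertices, so the decomposition has width 2, which upper-bounds the treewidth. Conversely, {b, c, d} is a clique of size 3, and the vertices of any clique must share a bag in every tree decomposition; so some bag has ≥ 3 vertices and tw(G) ≥ 2. Combining the bounds, tw(G) = 2.

2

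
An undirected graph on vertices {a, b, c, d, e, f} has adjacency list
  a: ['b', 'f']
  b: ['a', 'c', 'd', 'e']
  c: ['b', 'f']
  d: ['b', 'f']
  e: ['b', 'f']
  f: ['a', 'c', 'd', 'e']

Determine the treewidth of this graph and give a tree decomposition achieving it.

Every bag has size at most 3, so the width is 3 − 1 = 2 and tw(G) ≤ 2. Since a–b–d–f–a is a cycle in G, G is not acyclic. Forests are exactly the graphs of treewidth ≤ 1, so tw(G) ≥ 2. Therefore the treewidth is 2.

Treewidth 2.
Bags: B1 = {a, b, f}  B2 = {b, d, f}  B3 = {b, e, f}  B4 = {b, c, f}
Tree: B1–B2, B2–B3, B3–B4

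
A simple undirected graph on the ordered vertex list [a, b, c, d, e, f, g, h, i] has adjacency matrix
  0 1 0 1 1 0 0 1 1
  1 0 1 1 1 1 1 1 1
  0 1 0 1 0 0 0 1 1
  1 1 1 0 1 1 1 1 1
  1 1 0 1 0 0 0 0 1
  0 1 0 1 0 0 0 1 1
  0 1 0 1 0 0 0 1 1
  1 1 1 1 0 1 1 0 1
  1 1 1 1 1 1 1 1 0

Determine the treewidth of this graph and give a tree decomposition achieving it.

Treewidth 4.
One such decomposition:
Bags: B1 = {b, c, d, h, i}  B2 = {b, d, f, h, i}  B3 = {b, d, g, h, i}  B4 = {a, b, d, h, i}  B5 = {a, b, d, e, i}
Tree: B1–B2, B1–B3, B3–B4, B4–B5

The largest bag has 5 vertices, giving width 4; this decomposition certifies tw(G) ≤ 4. For the lower bound, the 5 vertices {a, b, d, e, i} are pairwise adjacent, and any tree decomposition puts a clique entirely inside one bag — forcing width ≥ 4. Therefore the treewidth is 4.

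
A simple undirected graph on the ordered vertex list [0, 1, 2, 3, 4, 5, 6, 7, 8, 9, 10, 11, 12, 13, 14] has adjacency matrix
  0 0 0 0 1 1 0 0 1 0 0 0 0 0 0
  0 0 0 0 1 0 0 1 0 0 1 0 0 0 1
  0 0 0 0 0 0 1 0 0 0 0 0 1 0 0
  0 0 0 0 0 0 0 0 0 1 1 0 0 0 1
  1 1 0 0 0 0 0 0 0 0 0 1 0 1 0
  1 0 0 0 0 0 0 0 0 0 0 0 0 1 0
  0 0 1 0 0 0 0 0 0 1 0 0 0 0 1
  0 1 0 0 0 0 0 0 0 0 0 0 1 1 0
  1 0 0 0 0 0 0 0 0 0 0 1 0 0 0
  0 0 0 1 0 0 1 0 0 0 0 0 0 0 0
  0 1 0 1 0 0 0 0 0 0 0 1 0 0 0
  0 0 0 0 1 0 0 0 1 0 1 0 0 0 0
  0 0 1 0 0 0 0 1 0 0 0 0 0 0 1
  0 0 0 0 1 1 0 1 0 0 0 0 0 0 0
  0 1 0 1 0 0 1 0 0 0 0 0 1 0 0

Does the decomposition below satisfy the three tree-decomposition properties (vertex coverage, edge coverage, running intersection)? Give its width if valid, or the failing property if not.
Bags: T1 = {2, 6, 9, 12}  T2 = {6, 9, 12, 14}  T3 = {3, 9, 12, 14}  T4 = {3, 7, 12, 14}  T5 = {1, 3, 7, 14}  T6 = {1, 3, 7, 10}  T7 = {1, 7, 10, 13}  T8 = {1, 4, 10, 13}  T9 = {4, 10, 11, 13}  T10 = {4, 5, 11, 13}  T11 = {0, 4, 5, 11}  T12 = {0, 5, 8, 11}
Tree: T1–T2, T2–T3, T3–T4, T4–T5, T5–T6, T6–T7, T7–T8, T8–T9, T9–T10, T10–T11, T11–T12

Yes; width 3.

Every vertex of G appears in some bag (union = {0, 1, 2, 3, 4, 5, 6, 7, 8, 9, 10, 11, 12, 13, 14}); every edge is covered by a bag; and for each vertex v the set of bags containing v is connected in the bag tree. The decomposition is therefore valid. The largest bag has 4 vertices, so the width is 3.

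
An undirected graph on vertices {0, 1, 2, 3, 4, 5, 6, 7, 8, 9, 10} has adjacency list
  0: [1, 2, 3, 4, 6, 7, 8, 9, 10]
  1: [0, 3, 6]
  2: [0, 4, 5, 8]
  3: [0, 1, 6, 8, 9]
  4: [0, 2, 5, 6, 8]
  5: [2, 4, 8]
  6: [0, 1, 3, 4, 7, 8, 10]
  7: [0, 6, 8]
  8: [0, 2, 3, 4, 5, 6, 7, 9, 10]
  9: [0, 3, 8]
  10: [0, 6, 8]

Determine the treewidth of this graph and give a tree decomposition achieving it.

Every bag has size at most 4, so the width is 4 − 1 = 3 and tw(G) ≤ 3. For the lower bound, the 4 vertices {0, 3, 8, 9} are pairwise adjacent, and any tree decomposition puts a clique entirely inside one bag — forcing width ≥ 3. Hence tw(G) = 3 exactly.

Treewidth 3.
One optimal decomposition is:
Bags: B1 = {0, 3, 6, 8}  B2 = {0, 1, 3, 6}  B3 = {0, 6, 7, 8}  B4 = {0, 4, 6, 8}  B5 = {0, 2, 4, 8}  B6 = {0, 6, 8, 10}  B7 = {0, 3, 8, 9}  B8 = {2, 4, 5, 8}
Tree: B1–B2, B1–B3, B3–B4, B4–B5, B1–B6, B1–B7, B5–B8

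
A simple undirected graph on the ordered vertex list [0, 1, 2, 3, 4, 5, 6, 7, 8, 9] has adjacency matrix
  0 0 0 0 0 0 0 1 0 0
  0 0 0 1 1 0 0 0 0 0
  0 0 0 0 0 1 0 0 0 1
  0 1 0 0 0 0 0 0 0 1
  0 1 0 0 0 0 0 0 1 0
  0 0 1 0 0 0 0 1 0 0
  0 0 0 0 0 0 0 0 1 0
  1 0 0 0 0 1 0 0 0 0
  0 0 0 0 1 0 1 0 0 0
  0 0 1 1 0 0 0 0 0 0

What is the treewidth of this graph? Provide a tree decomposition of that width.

The largest bag has 2 vertices, giving width 1; this decomposition certifies tw(G) ≤ 1. G has an edge, so its treewidth is at least 1. Combining the bounds, tw(G) = 1.

Treewidth 1.
One optimal decomposition is:
Bags: B1 = {6, 8}  B2 = {4, 8}  B3 = {1, 4}  B4 = {1, 3}  B5 = {3, 9}  B6 = {2, 9}  B7 = {2, 5}  B8 = {5, 7}  B9 = {0, 7}
Tree: B1–B2, B2–B3, B3–B4, B4–B5, B5–B6, B6–B7, B7–B8, B8–B9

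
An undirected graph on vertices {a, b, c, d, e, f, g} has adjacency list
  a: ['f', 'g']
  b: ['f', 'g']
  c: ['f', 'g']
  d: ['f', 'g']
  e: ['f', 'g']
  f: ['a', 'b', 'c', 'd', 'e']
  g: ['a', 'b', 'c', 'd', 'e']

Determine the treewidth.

2

A width-2 tree decomposition is:
Bags: B1 = {b, f, g}  B2 = {c, f, g}  B3 = {a, f, g}  B4 = {d, f, g}  B5 = {e, f, g}
Tree: B1–B2, B2–B3, B3–B4, B4–B5
Each bag holds 3 vertices, so the decomposition has width 2, which upper-bounds the treewidth. Since f–b–g–c–f is a cycle in G, G is not acyclic. Forests are exactly the graphs of treewidth ≤ 1, so tw(G) ≥ 2. The upper and lower bounds meet at 2, so that is the treewidth.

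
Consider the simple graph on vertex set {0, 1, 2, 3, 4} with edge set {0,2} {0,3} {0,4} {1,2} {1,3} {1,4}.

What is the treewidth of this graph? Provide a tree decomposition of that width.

Treewidth 2.
One such decomposition:
Bags: B1 = {0, 1, 4}  B2 = {0, 1, 2}  B3 = {0, 1, 3}
Tree: B1–B2, B2–B3

Each bag holds 3 vertices, so the decomposition has width 2, which upper-bounds the treewidth. For the lower bound, G contains the cycle 4–1–2–0–4, so G is not a forest; only forests have treewidth ≤ 1, hence tw(G) ≥ 2. Hence tw(G) = 2 exactly.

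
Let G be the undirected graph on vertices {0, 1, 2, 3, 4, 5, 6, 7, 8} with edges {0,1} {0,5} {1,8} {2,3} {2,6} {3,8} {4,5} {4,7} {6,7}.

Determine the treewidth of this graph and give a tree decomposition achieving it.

Every bag has size at most 3, so the width is 3 − 1 = 2 and tw(G) ≤ 2. For the lower bound, G contains the cycle 0–5–4–7–6–2–3–8–1–0, so G is not a forest; only forests have treewidth ≤ 1, hence tw(G) ≥ 2. Therefore the treewidth is 2.

Treewidth 2.
One such decomposition:
Bags: B1 = {0, 4, 5}  B2 = {0, 4, 7}  B3 = {0, 6, 7}  B4 = {0, 2, 6}  B5 = {0, 2, 3}  B6 = {0, 3, 8}  B7 = {0, 1, 8}
Tree: B1–B2, B2–B3, B3–B4, B4–B5, B5–B6, B6–B7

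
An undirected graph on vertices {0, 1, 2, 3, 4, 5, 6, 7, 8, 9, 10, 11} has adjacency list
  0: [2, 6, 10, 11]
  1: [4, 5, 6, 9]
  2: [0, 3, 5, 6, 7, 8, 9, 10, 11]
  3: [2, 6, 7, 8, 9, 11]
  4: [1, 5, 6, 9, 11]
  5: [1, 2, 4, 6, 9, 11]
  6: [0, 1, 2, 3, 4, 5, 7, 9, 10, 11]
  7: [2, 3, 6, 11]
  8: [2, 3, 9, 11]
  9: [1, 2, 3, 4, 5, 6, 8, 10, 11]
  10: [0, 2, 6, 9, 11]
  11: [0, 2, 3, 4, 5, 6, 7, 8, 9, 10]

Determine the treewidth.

A width-4 tree decomposition is:
Bags: B1 = {2, 5, 6, 9, 11}  B2 = {2, 3, 6, 9, 11}  B3 = {2, 6, 9, 10, 11}  B4 = {2, 3, 6, 7, 11}  B5 = {0, 2, 6, 10, 11}  B6 = {2, 3, 8, 9, 11}  B7 = {4, 5, 6, 9, 11}  B8 = {1, 4, 5, 6, 9}
Tree: B1–B2, B1–B3, B2–B4, B3–B5, B2–B6, B1–B7, B7–B8
Each bag holds 5 vertices, so the decomposition has width 4, which upper-bounds the treewidth. On the other hand G contains the 5-clique {2, 3, 8, 9, 11}. A clique must lie in a single bag of any decomposition, so no decomposition can have width below 4. Combining the bounds, tw(G) = 4.

4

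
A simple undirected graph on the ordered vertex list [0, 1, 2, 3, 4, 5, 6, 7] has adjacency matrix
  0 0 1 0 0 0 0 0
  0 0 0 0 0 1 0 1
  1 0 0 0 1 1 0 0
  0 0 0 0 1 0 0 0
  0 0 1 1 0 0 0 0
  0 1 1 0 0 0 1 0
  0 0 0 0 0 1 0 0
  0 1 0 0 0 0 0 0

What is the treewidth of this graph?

1

A width-1 tree decomposition is:
Bags: B1 = {2, 4}  B2 = {3, 4}  B3 = {0, 2}  B4 = {2, 5}  B5 = {1, 5}  B6 = {5, 6}  B7 = {1, 7}
Tree: B1–B2, B1–B3, B1–B4, B4–B5, B4–B6, B5–B7
Every bag has size at most 2, so the width is 2 − 1 = 1 and tw(G) ≤ 1. G has an edge, so its treewidth is at least 1. The upper and lower bounds meet at 1, so that is the treewidth.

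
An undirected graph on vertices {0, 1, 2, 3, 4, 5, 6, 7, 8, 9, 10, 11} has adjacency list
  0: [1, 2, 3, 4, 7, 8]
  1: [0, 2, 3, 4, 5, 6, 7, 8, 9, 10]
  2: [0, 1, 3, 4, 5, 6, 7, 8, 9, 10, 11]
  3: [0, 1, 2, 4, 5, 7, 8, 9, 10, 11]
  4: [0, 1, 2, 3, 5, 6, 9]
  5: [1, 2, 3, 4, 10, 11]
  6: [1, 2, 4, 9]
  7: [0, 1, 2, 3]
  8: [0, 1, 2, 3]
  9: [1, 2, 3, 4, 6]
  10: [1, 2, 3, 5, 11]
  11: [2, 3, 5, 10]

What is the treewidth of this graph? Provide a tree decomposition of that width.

Treewidth 4.
One optimal decomposition is:
Bags: B1 = {0, 1, 2, 3, 4}  B2 = {0, 1, 2, 3, 8}  B3 = {0, 1, 2, 3, 7}  B4 = {1, 2, 3, 4, 9}  B5 = {1, 2, 4, 6, 9}  B6 = {1, 2, 3, 4, 5}  B7 = {1, 2, 3, 5, 10}  B8 = {2, 3, 5, 10, 11}
Tree: B1–B2, B1–B3, B1–B4, B4–B5, B4–B6, B6–B7, B7–B8

Every bag has size at most 5, so the width is 5 − 1 = 4 and tw(G) ≤ 4. Conversely, {0, 1, 2, 3, 8} is a clique of size 5, and the vertices of any clique must share a bag in every tree decomposition; so some bag has ≥ 5 vertices and tw(G) ≥ 4. Combining the bounds, tw(G) = 4.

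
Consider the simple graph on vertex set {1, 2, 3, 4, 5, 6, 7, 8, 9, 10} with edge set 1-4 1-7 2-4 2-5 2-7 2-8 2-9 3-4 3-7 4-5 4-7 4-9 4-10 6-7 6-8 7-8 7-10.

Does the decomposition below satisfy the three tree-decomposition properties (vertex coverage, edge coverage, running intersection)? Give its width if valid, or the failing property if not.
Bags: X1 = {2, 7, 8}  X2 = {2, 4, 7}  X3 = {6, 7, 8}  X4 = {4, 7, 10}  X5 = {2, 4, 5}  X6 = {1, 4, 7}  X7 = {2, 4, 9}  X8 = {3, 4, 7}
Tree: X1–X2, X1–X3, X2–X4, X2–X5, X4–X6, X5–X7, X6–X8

Yes; width 2.

Every vertex of G appears in some bag (union = {1, 2, 3, 4, 5, 6, 7, 8, 9, 10}); every edge is covered by a bag; and for each vertex v the set of bags containing v is connected in the bag tree. The decomposition is therefore valid. The largest bag has 3 vertices, so the width is 2.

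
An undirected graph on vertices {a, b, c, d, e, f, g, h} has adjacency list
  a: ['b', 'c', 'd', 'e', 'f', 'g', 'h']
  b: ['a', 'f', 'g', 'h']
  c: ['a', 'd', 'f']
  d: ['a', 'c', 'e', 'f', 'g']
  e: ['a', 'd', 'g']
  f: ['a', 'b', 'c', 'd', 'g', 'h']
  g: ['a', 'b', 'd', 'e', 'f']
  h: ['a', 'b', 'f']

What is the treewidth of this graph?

A width-3 tree decomposition is:
Bags: B1 = {a, b, f, g}  B2 = {a, d, f, g}  B3 = {a, d, e, g}  B4 = {a, b, f, h}  B5 = {a, c, d, f}
Tree: B1–B2, B2–B3, B1–B4, B2–B5
Each bag holds 4 vertices, so the decomposition has width 3, which upper-bounds the treewidth. Conversely, {a, d, e, g} is a clique of size 4, and the vertices of any clique must share a bag in every tree decomposition; so some bag has ≥ 4 vertices and tw(G) ≥ 3. Combining the bounds, tw(G) = 3.

3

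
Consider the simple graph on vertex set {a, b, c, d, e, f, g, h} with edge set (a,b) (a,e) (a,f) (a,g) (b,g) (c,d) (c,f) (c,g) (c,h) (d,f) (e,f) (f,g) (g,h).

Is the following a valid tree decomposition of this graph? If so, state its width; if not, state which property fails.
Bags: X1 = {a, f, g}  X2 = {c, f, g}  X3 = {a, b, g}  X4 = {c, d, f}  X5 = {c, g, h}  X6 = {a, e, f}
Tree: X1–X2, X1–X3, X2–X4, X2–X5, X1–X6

Yes; width 2.

Checking the three conditions: (i) the bags cover all of {a, b, c, d, e, f, g, h}; (ii) for each edge, some bag contains both endpoints; (iii) the bags containing any fixed vertex form a subtree. All hold, so the decomposition is valid with width 3 − 1 = 2.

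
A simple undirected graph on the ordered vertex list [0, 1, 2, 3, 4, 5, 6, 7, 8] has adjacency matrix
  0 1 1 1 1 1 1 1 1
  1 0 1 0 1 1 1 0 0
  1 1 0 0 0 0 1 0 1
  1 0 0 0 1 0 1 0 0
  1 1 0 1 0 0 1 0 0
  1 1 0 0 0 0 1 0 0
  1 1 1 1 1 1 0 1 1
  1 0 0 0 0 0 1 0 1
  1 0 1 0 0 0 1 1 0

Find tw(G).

A width-3 tree decomposition is:
Bags: B1 = {0, 1, 4, 6}  B2 = {0, 1, 2, 6}  B3 = {0, 1, 5, 6}  B4 = {0, 2, 6, 8}  B5 = {0, 6, 7, 8}  B6 = {0, 3, 4, 6}
Tree: B1–B2, B1–B3, B2–B4, B4–B5, B1–B6
The largest bag has 4 vertices, giving width 3; this decomposition certifies tw(G) ≤ 3. Conversely, {0, 2, 6, 8} is a clique of size 4, and the vertices of any clique must share a bag in every tree decomposition; so some bag has ≥ 4 vertices and tw(G) ≥ 3. Therefore the treewidth is 3.

3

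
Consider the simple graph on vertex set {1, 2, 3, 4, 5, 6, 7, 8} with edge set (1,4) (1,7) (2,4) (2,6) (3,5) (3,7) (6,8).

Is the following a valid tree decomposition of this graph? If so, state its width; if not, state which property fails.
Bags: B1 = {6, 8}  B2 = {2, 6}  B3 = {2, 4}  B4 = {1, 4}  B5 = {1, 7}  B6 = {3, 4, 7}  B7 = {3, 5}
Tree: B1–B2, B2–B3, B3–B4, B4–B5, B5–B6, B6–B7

A tree decomposition must satisfy three properties: every vertex lies in some bag; for every edge, both endpoints lie together in some bag; and for every vertex, the bags containing it form a connected subtree. Here bags containing vertex 4 are not connected in the tree, so the decomposition is invalid.

No — bags containing vertex 4 are not connected in the tree.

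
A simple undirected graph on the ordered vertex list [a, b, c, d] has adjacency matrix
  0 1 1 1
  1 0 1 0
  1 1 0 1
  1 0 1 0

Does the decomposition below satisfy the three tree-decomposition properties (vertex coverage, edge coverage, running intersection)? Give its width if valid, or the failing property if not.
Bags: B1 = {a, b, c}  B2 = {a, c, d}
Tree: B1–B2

Yes; width 2.

Every vertex of G appears in some bag (union = {a, b, c, d}); every edge is covered by a bag; and for each vertex v the set of bags containing v is connected in the bag tree. The decomposition is therefore valid. The largest bag has 3 vertices, so the width is 2.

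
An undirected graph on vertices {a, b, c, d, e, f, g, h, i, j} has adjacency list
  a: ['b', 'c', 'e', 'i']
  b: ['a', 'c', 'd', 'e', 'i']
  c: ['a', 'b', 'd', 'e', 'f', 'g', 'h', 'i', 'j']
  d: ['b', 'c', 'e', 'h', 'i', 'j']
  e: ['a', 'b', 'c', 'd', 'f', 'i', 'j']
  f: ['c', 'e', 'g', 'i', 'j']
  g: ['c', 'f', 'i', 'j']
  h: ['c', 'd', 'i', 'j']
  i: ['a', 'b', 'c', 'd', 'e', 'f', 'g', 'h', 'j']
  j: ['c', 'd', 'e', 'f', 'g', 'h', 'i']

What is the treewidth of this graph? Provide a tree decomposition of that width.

Each bag holds 5 vertices, so the decomposition has width 4, which upper-bounds the treewidth. Conversely, {c, d, e, i, j} is a clique of size 5, and the vertices of any clique must share a bag in every tree decomposition; so some bag has ≥ 5 vertices and tw(G) ≥ 4. Hence tw(G) = 4 exactly.

Treewidth 4.
Bags: B1 = {b, c, d, e, i}  B2 = {c, d, e, i, j}  B3 = {c, e, f, i, j}  B4 = {c, f, g, i, j}  B5 = {c, d, h, i, j}  B6 = {a, b, c, e, i}
Tree: B1–B2, B2–B3, B3–B4, B2–B5, B1–B6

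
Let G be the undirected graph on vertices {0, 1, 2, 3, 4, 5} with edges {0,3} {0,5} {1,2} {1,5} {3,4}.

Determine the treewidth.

1

A width-1 tree decomposition is:
Bags: B1 = {1, 2}  B2 = {1, 5}  B3 = {0, 5}  B4 = {0, 3}  B5 = {3, 4}
Tree: B1–B2, B2–B3, B3–B4, B4–B5
The largest bag has 2 vertices, giving width 1; this decomposition certifies tw(G) ≤ 1. G has an edge, so its treewidth is at least 1. Combining the bounds, tw(G) = 1.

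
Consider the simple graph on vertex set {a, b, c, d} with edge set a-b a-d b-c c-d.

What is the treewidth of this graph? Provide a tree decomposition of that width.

The largest bag has 3 vertices, giving width 2; this decomposition certifies tw(G) ≤ 2. For the lower bound, G contains the cycle d–c–b–a–d, so G is not a forest; only forests have treewidth ≤ 1, hence tw(G) ≥ 2. Therefore the treewidth is 2.

Treewidth 2.
Bags: B1 = {b, c, d}  B2 = {a, b, d}
Tree: B1–B2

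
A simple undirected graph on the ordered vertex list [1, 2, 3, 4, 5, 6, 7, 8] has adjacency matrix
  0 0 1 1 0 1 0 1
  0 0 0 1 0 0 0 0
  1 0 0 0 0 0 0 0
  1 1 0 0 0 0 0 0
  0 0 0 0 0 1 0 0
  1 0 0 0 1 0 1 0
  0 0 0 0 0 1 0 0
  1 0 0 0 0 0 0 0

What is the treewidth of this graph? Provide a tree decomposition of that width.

Treewidth 1.
One such decomposition:
Bags: B1 = {1, 6}  B2 = {5, 6}  B3 = {6, 7}  B4 = {1, 3}  B5 = {1, 4}  B6 = {2, 4}  B7 = {1, 8}
Tree: B1–B2, B1–B3, B1–B4, B4–B5, B5–B6, B4–B7

The largest bag has 2 vertices, giving width 1; this decomposition certifies tw(G) ≤ 1. Any graph with an edge has treewidth ≥ 1, and G has the edge 6–1. Hence tw(G) = 1 exactly.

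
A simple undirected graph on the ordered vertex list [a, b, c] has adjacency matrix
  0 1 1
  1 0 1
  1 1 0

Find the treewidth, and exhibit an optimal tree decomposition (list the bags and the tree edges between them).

Treewidth 2.
Bags: B1 = {a, b, c}
Tree: (single bag)

With just one bag of size 3, the width is 3 − 1 = 2, so tw(G) ≤ 2. Conversely, {a, b, c} is a clique of size 3, and the vertices of any clique must share a bag in every tree decomposition; so some bag has ≥ 3 vertices and tw(G) ≥ 2. Therefore the treewidth is 2.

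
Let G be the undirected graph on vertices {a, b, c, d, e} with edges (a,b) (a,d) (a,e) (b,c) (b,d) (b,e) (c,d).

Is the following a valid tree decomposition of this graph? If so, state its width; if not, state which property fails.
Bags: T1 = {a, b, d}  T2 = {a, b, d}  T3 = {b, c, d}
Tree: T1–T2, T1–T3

No — vertex e appears in no bag.

A tree decomposition must satisfy three properties: every vertex lies in some bag; for every edge, both endpoints lie together in some bag; and for every vertex, the bags containing it form a connected subtree. Here vertex e appears in no bag, so the decomposition is invalid.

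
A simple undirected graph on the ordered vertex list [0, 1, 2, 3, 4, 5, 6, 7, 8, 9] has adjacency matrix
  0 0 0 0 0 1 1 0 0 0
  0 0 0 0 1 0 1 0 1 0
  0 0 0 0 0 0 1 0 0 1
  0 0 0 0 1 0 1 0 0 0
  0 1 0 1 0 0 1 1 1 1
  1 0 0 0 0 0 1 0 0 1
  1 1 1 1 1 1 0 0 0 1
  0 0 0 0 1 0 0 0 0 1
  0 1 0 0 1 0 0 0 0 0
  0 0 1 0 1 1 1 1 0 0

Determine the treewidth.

A width-2 tree decomposition is:
Bags: B1 = {1, 4, 6}  B2 = {3, 4, 6}  B3 = {1, 4, 8}  B4 = {4, 6, 9}  B5 = {5, 6, 9}  B6 = {2, 6, 9}  B7 = {0, 5, 6}  B8 = {4, 7, 9}
Tree: B1–B2, B1–B3, B2–B4, B4–B5, B5–B6, B5–B7, B4–B8
The largest bag has 3 vertices, giving width 2; this decomposition certifies tw(G) ≤ 2. Conversely, {1, 4, 8} is a clique of size 3, and the vertices of any clique must share a bag in every tree decomposition; so some bag has ≥ 3 vertices and tw(G) ≥ 2. Therefore the treewidth is 2.

2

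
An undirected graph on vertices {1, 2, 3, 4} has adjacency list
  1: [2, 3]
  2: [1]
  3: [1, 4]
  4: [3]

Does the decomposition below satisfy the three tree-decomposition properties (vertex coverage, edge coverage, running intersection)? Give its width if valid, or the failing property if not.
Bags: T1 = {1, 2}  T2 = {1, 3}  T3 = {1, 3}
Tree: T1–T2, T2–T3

A tree decomposition must satisfy three properties: every vertex lies in some bag; for every edge, both endpoints lie together in some bag; and for every vertex, the bags containing it form a connected subtree. Here vertex 4 appears in no bag, so the decomposition is invalid.

No — vertex 4 appears in no bag.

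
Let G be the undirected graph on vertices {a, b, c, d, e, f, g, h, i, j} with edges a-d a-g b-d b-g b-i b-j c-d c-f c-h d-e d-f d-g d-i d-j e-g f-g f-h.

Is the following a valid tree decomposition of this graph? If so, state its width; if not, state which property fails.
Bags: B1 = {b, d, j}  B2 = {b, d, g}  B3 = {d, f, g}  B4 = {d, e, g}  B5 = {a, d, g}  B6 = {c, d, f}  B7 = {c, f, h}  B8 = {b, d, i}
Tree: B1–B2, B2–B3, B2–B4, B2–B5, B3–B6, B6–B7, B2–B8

Yes; width 2.

Every vertex of G appears in some bag (union = {a, b, c, d, e, f, g, h, i, j}); every edge is covered by a bag; and for each vertex v the set of bags containing v is connected in the bag tree. The decomposition is therefore valid. The largest bag has 3 vertices, so the width is 2.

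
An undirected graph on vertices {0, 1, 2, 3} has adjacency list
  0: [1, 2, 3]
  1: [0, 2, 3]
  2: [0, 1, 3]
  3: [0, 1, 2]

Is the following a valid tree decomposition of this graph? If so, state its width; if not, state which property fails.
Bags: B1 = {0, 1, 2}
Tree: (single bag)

No — vertex 3 appears in no bag.

A tree decomposition must satisfy three properties: every vertex lies in some bag; for every edge, both endpoints lie together in some bag; and for every vertex, the bags containing it form a connected subtree. Here vertex 3 appears in no bag, so the decomposition is invalid.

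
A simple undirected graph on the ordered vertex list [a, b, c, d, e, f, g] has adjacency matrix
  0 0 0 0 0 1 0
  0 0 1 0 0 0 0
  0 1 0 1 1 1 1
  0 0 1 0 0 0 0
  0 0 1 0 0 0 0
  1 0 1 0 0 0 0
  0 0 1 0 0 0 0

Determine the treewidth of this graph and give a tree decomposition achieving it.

Treewidth 1.
Bags: B1 = {b, c}  B2 = {c, d}  B3 = {c, e}  B4 = {c, f}  B5 = {c, g}  B6 = {a, f}
Tree: B1–B2, B2–B3, B1–B4, B2–B5, B4–B6

The largest bag has 2 vertices, giving width 1; this decomposition certifies tw(G) ≤ 1. G has an edge, so its treewidth is at least 1. Therefore the treewidth is 1.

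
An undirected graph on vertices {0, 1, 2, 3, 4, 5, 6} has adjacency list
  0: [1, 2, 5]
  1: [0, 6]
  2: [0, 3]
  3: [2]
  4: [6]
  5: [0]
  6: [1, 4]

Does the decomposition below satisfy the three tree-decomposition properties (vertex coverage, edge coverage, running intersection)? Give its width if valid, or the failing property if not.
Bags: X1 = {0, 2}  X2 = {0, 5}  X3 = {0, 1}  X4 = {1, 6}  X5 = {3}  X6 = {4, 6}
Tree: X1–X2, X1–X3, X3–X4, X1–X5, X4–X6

No — edge (2,3) lies in no bag.

A tree decomposition must satisfy three properties: every vertex lies in some bag; for every edge, both endpoints lie together in some bag; and for every vertex, the bags containing it form a connected subtree. Here edge (2,3) lies in no bag, so the decomposition is invalid.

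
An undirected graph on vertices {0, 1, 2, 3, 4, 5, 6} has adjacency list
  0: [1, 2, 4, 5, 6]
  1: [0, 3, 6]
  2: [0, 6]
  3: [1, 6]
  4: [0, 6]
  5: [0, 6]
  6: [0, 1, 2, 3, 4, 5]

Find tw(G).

2

A width-2 tree decomposition is:
Bags: B1 = {0, 4, 6}  B2 = {0, 1, 6}  B3 = {0, 2, 6}  B4 = {1, 3, 6}  B5 = {0, 5, 6}
Tree: B1–B2, B2–B3, B2–B4, B2–B5
Each bag holds 3 vertices, so the decomposition has width 2, which upper-bounds the treewidth. On the other hand G contains the 3-clique {0, 1, 6}. A clique must lie in a single bag of any decomposition, so no decomposition can have width below 2. Therefore the treewidth is 2.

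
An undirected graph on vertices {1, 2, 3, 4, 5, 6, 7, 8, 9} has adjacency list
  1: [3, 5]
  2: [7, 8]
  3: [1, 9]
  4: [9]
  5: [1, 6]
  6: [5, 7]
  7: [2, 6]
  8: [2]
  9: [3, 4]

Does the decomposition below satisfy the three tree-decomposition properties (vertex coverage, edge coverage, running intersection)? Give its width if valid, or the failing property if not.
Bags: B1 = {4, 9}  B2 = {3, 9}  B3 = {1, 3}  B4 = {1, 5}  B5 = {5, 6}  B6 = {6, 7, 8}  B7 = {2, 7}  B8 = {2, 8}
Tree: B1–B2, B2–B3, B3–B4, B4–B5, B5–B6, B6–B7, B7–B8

A tree decomposition must satisfy three properties: every vertex lies in some bag; for every edge, both endpoints lie together in some bag; and for every vertex, the bags containing it form a connected subtree. Here bags containing vertex 8 are not connected in the tree, so the decomposition is invalid.

No — bags containing vertex 8 are not connected in the tree.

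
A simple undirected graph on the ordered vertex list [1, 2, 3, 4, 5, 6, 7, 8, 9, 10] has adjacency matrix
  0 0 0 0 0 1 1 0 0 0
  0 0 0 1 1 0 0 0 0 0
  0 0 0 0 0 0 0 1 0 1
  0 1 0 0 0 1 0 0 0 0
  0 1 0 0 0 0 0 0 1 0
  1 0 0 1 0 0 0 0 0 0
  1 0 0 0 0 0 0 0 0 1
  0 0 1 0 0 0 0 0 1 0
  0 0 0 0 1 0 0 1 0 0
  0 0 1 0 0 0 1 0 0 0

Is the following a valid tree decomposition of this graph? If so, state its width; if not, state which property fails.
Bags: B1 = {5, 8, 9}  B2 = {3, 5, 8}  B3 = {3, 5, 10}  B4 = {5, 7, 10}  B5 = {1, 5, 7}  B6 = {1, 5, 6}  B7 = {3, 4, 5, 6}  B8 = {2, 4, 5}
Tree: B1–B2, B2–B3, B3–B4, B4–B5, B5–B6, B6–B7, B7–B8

A tree decomposition must satisfy three properties: every vertex lies in some bag; for every edge, both endpoints lie together in some bag; and for every vertex, the bags containing it form a connected subtree. Here bags containing vertex 3 are not connected in the tree, so the decomposition is invalid.

No — bags containing vertex 3 are not connected in the tree.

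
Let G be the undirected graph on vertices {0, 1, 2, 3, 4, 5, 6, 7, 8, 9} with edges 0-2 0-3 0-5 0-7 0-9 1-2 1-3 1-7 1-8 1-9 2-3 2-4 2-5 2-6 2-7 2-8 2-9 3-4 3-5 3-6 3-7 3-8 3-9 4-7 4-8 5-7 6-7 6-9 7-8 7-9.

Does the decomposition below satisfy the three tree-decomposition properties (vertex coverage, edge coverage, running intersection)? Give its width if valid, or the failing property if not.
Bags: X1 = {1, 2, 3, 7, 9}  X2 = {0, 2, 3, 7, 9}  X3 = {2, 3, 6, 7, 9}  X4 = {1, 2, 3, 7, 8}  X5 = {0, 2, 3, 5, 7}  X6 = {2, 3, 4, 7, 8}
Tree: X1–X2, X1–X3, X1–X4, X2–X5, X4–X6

Yes; width 4.

Every vertex of G appears in some bag (union = {0, 1, 2, 3, 4, 5, 6, 7, 8, 9}); every edge is covered by a bag; and for each vertex v the set of bags containing v is connected in the bag tree. The decomposition is therefore valid. The largest bag has 5 vertices, so the width is 4.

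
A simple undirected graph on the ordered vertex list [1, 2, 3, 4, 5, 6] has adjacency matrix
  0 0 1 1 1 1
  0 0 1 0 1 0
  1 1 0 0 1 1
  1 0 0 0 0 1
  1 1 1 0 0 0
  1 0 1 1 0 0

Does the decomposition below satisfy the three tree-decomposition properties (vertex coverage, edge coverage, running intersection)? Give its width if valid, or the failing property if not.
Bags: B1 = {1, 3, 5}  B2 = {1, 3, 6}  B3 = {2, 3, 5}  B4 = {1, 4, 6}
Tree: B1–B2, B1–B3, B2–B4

Checking the three conditions: (i) the bags cover all of {1, 2, 3, 4, 5, 6}; (ii) for each edge, some bag contains both endpoints; (iii) the bags containing any fixed vertex form a subtree. All hold, so the decomposition is valid with width 3 − 1 = 2.

Yes; width 2.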